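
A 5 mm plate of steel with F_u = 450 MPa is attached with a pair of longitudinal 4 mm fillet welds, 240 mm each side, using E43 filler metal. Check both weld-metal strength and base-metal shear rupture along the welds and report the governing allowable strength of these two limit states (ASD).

R_n/Ω ≈ 175 kN (weld metal governs)

E43XX → F_EXX = 430 MPa.
t_e = 0.707 × 4 = 2.828 mm; L = 480 mm.
Weld metal: R_n/Ω = (1/2.0) × 0.6 × 430 × 2.828 × 480 × 10⁻³ = 175.1 kN.
Base metal (shear rupture): R_n/Ω = (1/2.0) × 0.6 × 450 × 5 × 480 × 10⁻³ = 324 kN.
Governing: weld metal.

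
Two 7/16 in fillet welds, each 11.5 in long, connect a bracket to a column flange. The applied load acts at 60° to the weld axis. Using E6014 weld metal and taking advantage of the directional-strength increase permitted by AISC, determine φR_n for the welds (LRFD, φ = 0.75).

φR_n ≈ 269 kip

E60XX → F_EXX = 60 ksi.
t_e = 0.707 × 0.4375 = 0.3093 in; A_we = 0.3093 × 23 = 7.114 in².
Directional factor: 1.0 + 0.5 sin^1.5(60°) = 1.403.
F_nw = 0.6 × 60 × 1.403 = 50.51 ksi.
φR_n = 0.75 × 50.51 × 7.114 = 269.5 kip.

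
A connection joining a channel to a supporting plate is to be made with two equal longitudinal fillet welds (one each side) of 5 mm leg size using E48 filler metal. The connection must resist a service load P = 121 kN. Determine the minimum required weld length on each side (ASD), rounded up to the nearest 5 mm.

L = 120 mm on each side

E48XX → F_EXX = 480 MPa.
Throat t_e = 0.707 × 5 = 3.535 mm.
r_n/Ω = (0.6 × 480 × 3.535) / 2.0 = 509 N/mm = 0.509 kN/mm.
L_req = P / (r_n/Ω) = 121 / 0.509 = 237.7 mm total.
Per side: 237.7 / 2 = 118.9 mm.
Round up → use L = 120 mm on each side.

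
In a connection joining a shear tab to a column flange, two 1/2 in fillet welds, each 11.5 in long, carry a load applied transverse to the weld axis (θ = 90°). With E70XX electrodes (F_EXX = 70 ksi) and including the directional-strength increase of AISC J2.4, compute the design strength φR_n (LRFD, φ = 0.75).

φR_n ≈ 384 kips

t_e = 0.707 × 0.5 = 0.3535 in; A_we = 0.3535 × 23 = 8.13 in².
Directional factor: 1.0 + 0.5 sin^1.5(90°) = 1.5.
F_nw = 0.6 × 70 × 1.5 = 63 ksi.
φR_n = 0.75 × 63 × 8.13 = 384.2 kips.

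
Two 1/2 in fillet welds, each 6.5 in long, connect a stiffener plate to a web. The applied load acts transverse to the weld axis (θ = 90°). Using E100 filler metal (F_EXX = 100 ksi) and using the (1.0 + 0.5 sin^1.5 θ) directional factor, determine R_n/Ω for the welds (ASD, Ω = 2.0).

R_n/Ω ≈ 207 kip

t_e = 0.707 × 0.5 = 0.3535 in; A_we = 0.3535 × 13 = 4.595 in².
Directional factor: 1.0 + 0.5 sin^1.5(90°) = 1.5.
F_nw = 0.6 × 100 × 1.5 = 90 ksi.
R_n/Ω = (90 × 4.595) / 2.0 = 206.8 kip.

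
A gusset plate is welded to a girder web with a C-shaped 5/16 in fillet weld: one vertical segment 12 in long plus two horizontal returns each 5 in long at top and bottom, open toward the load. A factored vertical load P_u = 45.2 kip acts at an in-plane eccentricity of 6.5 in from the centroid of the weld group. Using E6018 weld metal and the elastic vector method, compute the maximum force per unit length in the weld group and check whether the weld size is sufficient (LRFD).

f_max ≈ 5.16 kip/in; adequate

E60XX → F_EXX = 60 ksi.
Total weld length L_w = 22 in. Treat welds as unit-width lines.
Centroid: x̄ = 2×5×2.5 / 22 = 1.136 in from the vertical weld.
Polar moment about centroid: J = I_x + I_y = [12³/12 + 2×5×6²] + [12×1.136² + 2(5³/12 + 5×1.364²)] = 558.9 in³.
Direct shear f_v = P/L_w = 45.2 / 22 = 2.055 kip/in (vertical).
Torsion M = P·e = 45.2 × 6.5 = 293.8 kip·in.
Critical point at (x, y) = (3.864, 6) from centroid. f_tx = M·y/J = 3.154 kip/in; f_ty = M·x/J = 2.031 kip/in.
Resultant f_max = √[f_tx² + (f_v + f_ty)²] = √[3.154² + (2.055 + 2.031)²] = 5.161 kip/in.
Capacity per unit length: φr_n = 0.75 × 0.6 × 60 × (0.707 × 0.3125) = 5.965 kip/in.
5.161 ≤ 5.965 → adequate.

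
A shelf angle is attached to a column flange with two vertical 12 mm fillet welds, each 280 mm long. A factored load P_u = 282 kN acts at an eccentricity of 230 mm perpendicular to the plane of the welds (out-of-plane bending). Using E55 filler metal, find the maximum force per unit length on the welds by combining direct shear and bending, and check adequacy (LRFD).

f_max ≈ 2530 N/mm; NOT adequate

E55XX → F_EXX = 550 MPa.
L_w = 2 × 280 = 560 mm; section modulus (unit throat) S = 2 × L²/6 = 26130 mm².
Direct shear f_v = P/L_w = 282×10³/560 = 503.6 N/mm.
Moment M = P × e = 282×10³ × 230 = 64860000 N·mm; bending f_b = M/S = 2482 N/mm.
f_max = √(f_v² + f_b²) = √(503.6² + 2482²) = 2532 N/mm.
φr_n = 0.75 × 0.6 × 550 × (0.707 × 12) = 2100 N/mm → NOT adequate.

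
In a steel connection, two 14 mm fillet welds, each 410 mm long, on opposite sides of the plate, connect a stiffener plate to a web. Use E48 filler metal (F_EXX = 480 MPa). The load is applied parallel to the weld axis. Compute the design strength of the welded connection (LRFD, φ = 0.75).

Effective throat t_e = 0.707 × 14 = 9.898 mm.
Total length L = 820 mm; A_we = 9.898 × 820 = 8116 mm².
F_nw = 0.6 F_EXX = 0.6 × 480 = 288 MPa.
φR_n = 0.75 × 288 × 8116 × 10⁻³ = 1753 kN.

φR_n ≈ 1750 kN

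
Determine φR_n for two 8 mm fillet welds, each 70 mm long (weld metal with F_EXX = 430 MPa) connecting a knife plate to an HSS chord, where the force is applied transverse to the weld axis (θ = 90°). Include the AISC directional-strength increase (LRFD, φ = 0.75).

φR_n ≈ 230 kN

t_e = 0.707 × 8 = 5.656 mm; A_we = 5.656 × 140 = 791.8 mm².
Directional factor: 1.0 + 0.5 sin^1.5(90°) = 1.5.
F_nw = 0.6 × 430 × 1.5 = 387 MPa.
φR_n = 0.75 × 387 × 791.8 × 10⁻³ = 229.8 kN.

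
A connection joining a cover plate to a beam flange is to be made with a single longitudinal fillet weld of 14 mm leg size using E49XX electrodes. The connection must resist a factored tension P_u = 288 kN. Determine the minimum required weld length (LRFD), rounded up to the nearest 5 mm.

E49XX → F_EXX = 490 MPa.
Throat t_e = 0.707 × 14 = 9.898 mm.
φr_n = 0.75 × 0.6 × 490 × 9.898 × 10⁻³ = 2.183 kN/mm.
L_req = P_u / φr_n = 288 / 2.183 = 132 mm total.
Round up → use L = 135 mm.

L = 135 mm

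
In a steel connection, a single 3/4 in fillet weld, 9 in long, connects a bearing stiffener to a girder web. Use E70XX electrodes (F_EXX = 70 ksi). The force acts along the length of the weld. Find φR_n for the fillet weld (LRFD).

Effective throat t_e = 0.707 × 0.75 = 0.5302 in.
Total length L = 9 in; A_we = 0.5302 × 9 = 4.772 in².
F_nw = 0.6 F_EXX = 0.6 × 70 = 42 ksi.
φR_n = 0.75 × 42 × 4.772 = 150.3 kips.

φR_n ≈ 150 kips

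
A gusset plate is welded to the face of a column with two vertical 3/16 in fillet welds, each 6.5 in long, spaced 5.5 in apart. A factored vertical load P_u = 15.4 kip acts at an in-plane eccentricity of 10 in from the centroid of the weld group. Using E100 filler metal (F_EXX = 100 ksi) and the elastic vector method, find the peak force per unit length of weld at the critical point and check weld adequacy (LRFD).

f_max ≈ 5.39 kip/in; adequate

Total weld length L_w = 13 in. Treat welds as unit-width lines.
Polar moment about centroid: J = 2[d³/12 + d(b/2)²] = 2[6.5³/12 + 6.5×2.75²] = 144.1 in³.
Direct shear f_v = P/L_w = 15.4 / 13 = 1.185 kip/in (vertical).
Torsion M = P·e = 15.4 × 10 = 154 kip·in.
Critical point at (x, y) = (2.75, 3.25) from centroid. f_tx = M·y/J = 3.474 kip/in; f_ty = M·x/J = 2.939 kip/in.
Resultant f_max = √[f_tx² + (f_v + f_ty)²] = √[3.474² + (1.185 + 2.939)²] = 5.392 kip/in.
Capacity per unit length: φr_n = 0.75 × 0.6 × 100 × (0.707 × 0.1875) = 5.965 kip/in.
5.392 ≤ 5.965 → adequate.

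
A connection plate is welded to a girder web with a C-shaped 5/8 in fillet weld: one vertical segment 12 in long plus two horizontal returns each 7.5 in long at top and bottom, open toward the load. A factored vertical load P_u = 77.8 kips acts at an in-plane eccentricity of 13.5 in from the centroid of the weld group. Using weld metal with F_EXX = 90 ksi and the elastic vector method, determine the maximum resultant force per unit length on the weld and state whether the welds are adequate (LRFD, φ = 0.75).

Total weld length L_w = 27 in. Treat welds as unit-width lines.
Centroid: x̄ = 2×7.5×3.75 / 27 = 2.083 in from the vertical weld.
Polar moment about centroid: J = I_x + I_y = [12³/12 + 2×7.5×6²] + [12×2.083² + 2(7.5³/12 + 7.5×1.667²)] = 848.1 in³.
Direct shear f_v = P/L_w = 77.8 / 27 = 2.881 kip/in (vertical).
Torsion M = P·e = 77.8 × 13.5 = 1050.3 kip·in.
Critical point at (x, y) = (5.417, 6) from centroid. f_tx = M·y/J = 7.431 kip/in; f_ty = M·x/J = 6.708 kip/in.
Resultant f_max = √[f_tx² + (f_v + f_ty)²] = √[7.431² + (2.881 + 6.708)²] = 12.13 kip/in.
Capacity per unit length: φr_n = 0.75 × 0.6 × 90 × (0.707 × 0.625) = 17.9 kip/in.
12.13 ≤ 17.9 → adequate.

f_max ≈ 12.1 kip/in; adequate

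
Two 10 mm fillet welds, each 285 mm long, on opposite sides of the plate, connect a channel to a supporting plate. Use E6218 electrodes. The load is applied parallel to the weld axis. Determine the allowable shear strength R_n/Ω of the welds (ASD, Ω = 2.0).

E62XX → F_EXX = 620 MPa.
Effective throat t_e = 0.707 × 10 = 7.07 mm.
Total length L = 570 mm; A_we = 7.07 × 570 = 4030 mm².
F_nw = 0.6 F_EXX = 0.6 × 620 = 372 MPa.
R_n = 372 × 4030 × 10⁻³ = 1499 kN; R_n/Ω = 1499/2.0 = 749.6 kN.

R_n/Ω ≈ 750 kN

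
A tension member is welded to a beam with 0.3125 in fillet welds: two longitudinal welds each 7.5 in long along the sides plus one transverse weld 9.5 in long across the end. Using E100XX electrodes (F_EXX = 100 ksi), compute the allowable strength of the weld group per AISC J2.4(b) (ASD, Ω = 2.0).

R_n/Ω ≈ 179 kip

t_e = 0.707 × 0.3125 = 0.2209 in.
R_nwl = 0.6 × 100 × 0.2209 × 15 = 198.8 kip (longitudinal, 2 welds).
R_nwt = 0.6 × 100 × 0.2209 × 9.5 = 125.9 kip (transverse, base value).
(i) R_nwl + R_nwt = 324.8 kip; (ii) 0.85 R_nwl + 1.5 R_nwt = 357.9 kip.
R_n = max = 357.9 kip [governs: (ii)]; R_n/Ω = 179 kip.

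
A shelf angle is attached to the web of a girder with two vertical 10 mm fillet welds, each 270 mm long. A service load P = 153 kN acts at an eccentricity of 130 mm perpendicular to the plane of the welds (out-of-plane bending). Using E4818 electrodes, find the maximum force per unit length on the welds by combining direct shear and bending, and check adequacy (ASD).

E48XX → F_EXX = 480 MPa.
L_w = 2 × 270 = 540 mm; section modulus (unit throat) S = 2 × L²/6 = 24300 mm².
Direct shear f_v = P/L_w = 153×10³/540 = 283.3 N/mm.
Moment M = P × e = 153×10³ × 130 = 19890000 N·mm; bending f_b = M/S = 818.5 N/mm.
f_max = √(f_v² + f_b²) = √(283.3² + 818.5²) = 866.2 N/mm.
r_n/Ω = (1/2.0) × 0.6 × 480 × (0.707 × 10) = 1018 N/mm → adequate.

f_max ≈ 866 N/mm; adequate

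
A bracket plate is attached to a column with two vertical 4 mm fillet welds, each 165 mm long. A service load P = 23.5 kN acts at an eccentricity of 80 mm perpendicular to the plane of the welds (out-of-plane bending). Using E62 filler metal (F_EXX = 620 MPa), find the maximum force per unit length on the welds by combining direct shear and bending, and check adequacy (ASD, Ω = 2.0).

L_w = 2 × 165 = 330 mm; section modulus (unit throat) S = 2 × L²/6 = 9075 mm².
Direct shear f_v = P/L_w = 23.5×10³/330 = 71.21 N/mm.
Moment M = P × e = 23.5×10³ × 80 = 1880000 N·mm; bending f_b = M/S = 207.2 N/mm.
f_max = √(f_v² + f_b²) = √(71.21² + 207.2²) = 219.1 N/mm.
r_n/Ω = (1/2.0) × 0.6 × 620 × (0.707 × 4) = 526 N/mm → adequate.

f_max ≈ 219 N/mm; adequate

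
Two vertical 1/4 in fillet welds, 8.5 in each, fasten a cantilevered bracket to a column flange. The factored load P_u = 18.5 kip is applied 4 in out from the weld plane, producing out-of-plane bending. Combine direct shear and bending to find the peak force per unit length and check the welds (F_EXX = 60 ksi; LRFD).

L_w = 2 × 8.5 = 17 in; section modulus (unit throat) S = 2 × L²/6 = 24.08 in².
Direct shear f_v = P/L_w = 18.5/17 = 1.088 kip/in.
Moment M = P × e = 18.5 × 4 = 74 kip·in; bending f_b = M/S = 3.073 kip/in.
f_max = √(f_v² + f_b²) = √(1.088² + 3.073²) = 3.26 kip/in.
φr_n = 0.75 × 0.6 × 60 × (0.707 × 0.25) = 4.772 kip/in → adequate.

f_max ≈ 3.26 kip/in; adequate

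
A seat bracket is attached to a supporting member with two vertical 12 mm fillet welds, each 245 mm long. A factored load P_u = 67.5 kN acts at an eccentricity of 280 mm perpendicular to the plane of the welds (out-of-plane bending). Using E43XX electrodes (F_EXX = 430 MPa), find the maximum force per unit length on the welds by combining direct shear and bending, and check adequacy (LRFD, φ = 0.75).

f_max ≈ 955 N/mm; adequate

L_w = 2 × 245 = 490 mm; section modulus (unit throat) S = 2 × L²/6 = 20010 mm².
Direct shear f_v = P/L_w = 67.5×10³/490 = 137.8 N/mm.
Moment M = P × e = 67.5×10³ × 280 = 18900000 N·mm; bending f_b = M/S = 944.6 N/mm.
f_max = √(f_v² + f_b²) = √(137.8² + 944.6²) = 954.6 N/mm.
φr_n = 0.75 × 0.6 × 430 × (0.707 × 12) = 1642 N/mm → adequate.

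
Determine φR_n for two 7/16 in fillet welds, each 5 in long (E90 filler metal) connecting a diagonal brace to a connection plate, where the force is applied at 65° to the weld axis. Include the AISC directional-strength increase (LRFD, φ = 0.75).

φR_n ≈ 179 kip

E90XX → F_EXX = 90 ksi.
t_e = 0.707 × 0.4375 = 0.3093 in; A_we = 0.3093 × 10 = 3.093 in².
Directional factor: 1.0 + 0.5 sin^1.5(65°) = 1.431.
F_nw = 0.6 × 90 × 1.431 = 77.3 ksi.
φR_n = 0.75 × 77.3 × 3.093 = 179.3 kip.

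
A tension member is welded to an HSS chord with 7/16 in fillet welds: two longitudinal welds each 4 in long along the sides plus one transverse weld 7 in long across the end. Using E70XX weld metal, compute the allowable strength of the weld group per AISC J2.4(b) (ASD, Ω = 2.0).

E70XX → F_EXX = 70 ksi.
t_e = 0.707 × 0.4375 = 0.3093 in.
R_nwl = 0.6 × 70 × 0.3093 × 8 = 103.9 kips (longitudinal, 2 welds).
R_nwt = 0.6 × 70 × 0.3093 × 7 = 90.94 kips (transverse, base value).
(i) R_nwl + R_nwt = 194.9 kips; (ii) 0.85 R_nwl + 1.5 R_nwt = 224.7 kips.
R_n = max = 224.7 kips [governs: (ii)]; R_n/Ω = 112.4 kips.

R_n/Ω ≈ 112 kips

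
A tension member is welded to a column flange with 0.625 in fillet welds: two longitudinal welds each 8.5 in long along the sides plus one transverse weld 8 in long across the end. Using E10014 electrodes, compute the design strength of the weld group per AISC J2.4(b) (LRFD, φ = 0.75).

E100XX → F_EXX = 100 ksi.
t_e = 0.707 × 0.625 = 0.4419 in.
R_nwl = 0.6 × 100 × 0.4419 × 17 = 450.7 kips (longitudinal, 2 welds).
R_nwt = 0.6 × 100 × 0.4419 × 8 = 212.1 kips (transverse, base value).
(i) R_nwl + R_nwt = 662.8 kips; (ii) 0.85 R_nwl + 1.5 R_nwt = 701.3 kips.
R_n = max = 701.3 kips [governs: (ii)]; φR_n = 525.9 kips.

φR_n ≈ 526 kips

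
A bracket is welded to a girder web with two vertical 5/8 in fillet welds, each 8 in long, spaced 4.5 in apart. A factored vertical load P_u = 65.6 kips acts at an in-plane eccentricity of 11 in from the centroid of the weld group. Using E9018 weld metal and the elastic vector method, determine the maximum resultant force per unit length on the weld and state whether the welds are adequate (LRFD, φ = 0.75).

f_max ≈ 22.2 kip/in; NOT adequate

E90XX → F_EXX = 90 ksi.
Total weld length L_w = 16 in. Treat welds as unit-width lines.
Polar moment about centroid: J = 2[d³/12 + d(b/2)²] = 2[8³/12 + 8×2.25²] = 166.3 in³.
Direct shear f_v = P/L_w = 65.6 / 16 = 4.1 kip/in (vertical).
Torsion M = P·e = 65.6 × 11 = 721.6 kip·in.
Critical point at (x, y) = (2.25, 4) from centroid. f_tx = M·y/J = 17.35 kip/in; f_ty = M·x/J = 9.761 kip/in.
Resultant f_max = √[f_tx² + (f_v + f_ty)²] = √[17.35² + (4.1 + 9.761)²] = 22.21 kip/in.
Capacity per unit length: φr_n = 0.75 × 0.6 × 90 × (0.707 × 0.625) = 17.9 kip/in.
22.21 > 17.9 → NOT adequate.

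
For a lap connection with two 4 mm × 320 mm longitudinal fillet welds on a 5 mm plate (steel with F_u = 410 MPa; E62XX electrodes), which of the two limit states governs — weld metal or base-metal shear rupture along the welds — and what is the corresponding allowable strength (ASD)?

E62XX → F_EXX = 620 MPa.
t_e = 0.707 × 4 = 2.828 mm; L = 640 mm.
Weld metal: R_n/Ω = (1/2.0) × 0.6 × 620 × 2.828 × 640 × 10⁻³ = 336.6 kN.
Base metal (shear rupture): R_n/Ω = (1/2.0) × 0.6 × 410 × 5 × 640 × 10⁻³ = 393.6 kN.
Governing: weld metal.

R_n/Ω ≈ 337 kN (weld metal governs)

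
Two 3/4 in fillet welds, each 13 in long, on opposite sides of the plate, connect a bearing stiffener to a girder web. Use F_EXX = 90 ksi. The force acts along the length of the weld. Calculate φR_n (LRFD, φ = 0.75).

Effective throat t_e = 0.707 × 0.75 = 0.5302 in.
Total length L = 26 in; A_we = 0.5302 × 26 = 13.79 in².
F_nw = 0.6 F_EXX = 0.6 × 90 = 54 ksi.
φR_n = 0.75 × 54 × 13.79 = 558.4 kip.

φR_n ≈ 558 kip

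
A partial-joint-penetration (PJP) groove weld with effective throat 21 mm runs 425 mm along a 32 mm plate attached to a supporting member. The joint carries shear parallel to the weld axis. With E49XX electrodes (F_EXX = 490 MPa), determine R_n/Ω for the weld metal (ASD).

Effective throat (given) t_e = 21 mm.
A_we = 21 × 425 = 8925 mm².
F_nw = 0.6 F_EXX = 294 MPa.
R_n/Ω = (294 × 8925) / 2.0 × 10⁻³ = 1312 kN.

R_n/Ω ≈ 1310 kN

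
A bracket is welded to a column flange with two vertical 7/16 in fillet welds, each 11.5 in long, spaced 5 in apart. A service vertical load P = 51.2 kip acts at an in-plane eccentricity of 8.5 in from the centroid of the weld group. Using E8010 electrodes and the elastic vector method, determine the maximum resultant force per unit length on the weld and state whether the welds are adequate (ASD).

f_max ≈ 8.02 kip/in; NOT adequate

E80XX → F_EXX = 80 ksi.
Total weld length L_w = 23 in. Treat welds as unit-width lines.
Polar moment about centroid: J = 2[d³/12 + d(b/2)²] = 2[11.5³/12 + 11.5×2.5²] = 397.2 in³.
Direct shear f_v = P/L_w = 51.2 / 23 = 2.226 kip/in (vertical).
Torsion M = P·e = 51.2 × 8.5 = 435.2 kip·in.
Critical point at (x, y) = (2.5, 5.75) from centroid. f_tx = M·y/J = 6.3 kip/in; f_ty = M·x/J = 2.739 kip/in.
Resultant f_max = √[f_tx² + (f_v + f_ty)²] = √[6.3² + (2.226 + 2.739)²] = 8.021 kip/in.
Capacity per unit length: r_n/Ω = (1/2.0) × 0.6 × 80 × (0.707 × 0.4375) = 7.423 kip/in.
8.021 > 7.423 → NOT adequate.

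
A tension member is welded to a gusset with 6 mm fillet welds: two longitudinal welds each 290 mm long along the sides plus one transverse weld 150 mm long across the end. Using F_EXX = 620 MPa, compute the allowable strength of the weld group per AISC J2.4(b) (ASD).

t_e = 0.707 × 6 = 4.242 mm.
R_nwl = 0.6 × 620 × 4.242 × 580 × 10⁻³ = 915.3 kN (longitudinal, 2 welds).
R_nwt = 0.6 × 620 × 4.242 × 150 × 10⁻³ = 236.7 kN (transverse, base value).
(i) R_nwl + R_nwt = 1152 kN; (ii) 0.85 R_nwl + 1.5 R_nwt = 1133 kN.
R_n = max = 1152 kN [governs: (i)]; R_n/Ω = 576 kN.

R_n/Ω ≈ 576 kN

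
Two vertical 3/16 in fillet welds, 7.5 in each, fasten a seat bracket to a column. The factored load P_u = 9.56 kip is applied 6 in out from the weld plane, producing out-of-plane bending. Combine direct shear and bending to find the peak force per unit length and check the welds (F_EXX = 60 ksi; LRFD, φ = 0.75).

L_w = 2 × 7.5 = 15 in; section modulus (unit throat) S = 2 × L²/6 = 18.75 in².
Direct shear f_v = P/L_w = 9.56/15 = 0.6373 kip/in.
Moment M = P × e = 9.56 × 6 = 57.36 kip·in; bending f_b = M/S = 3.059 kip/in.
f_max = √(f_v² + f_b²) = √(0.6373² + 3.059²) = 3.125 kip/in.
φr_n = 0.75 × 0.6 × 60 × (0.707 × 0.1875) = 3.579 kip/in → adequate.

f_max ≈ 3.12 kip/in; adequate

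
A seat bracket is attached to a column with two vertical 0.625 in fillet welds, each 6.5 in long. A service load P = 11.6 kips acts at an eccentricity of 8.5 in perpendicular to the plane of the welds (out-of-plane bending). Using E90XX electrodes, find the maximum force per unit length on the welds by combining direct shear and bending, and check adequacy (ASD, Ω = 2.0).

f_max ≈ 7.06 kip/in; adequate

E90XX → F_EXX = 90 ksi.
L_w = 2 × 6.5 = 13 in; section modulus (unit throat) S = 2 × L²/6 = 14.08 in².
Direct shear f_v = P/L_w = 11.6/13 = 0.8923 kip/in.
Moment M = P × e = 11.6 × 8.5 = 98.6 kip·in; bending f_b = M/S = 7.001 kip/in.
f_max = √(f_v² + f_b²) = √(0.8923² + 7.001²) = 7.058 kip/in.
r_n/Ω = (1/2.0) × 0.6 × 90 × (0.707 × 0.625) = 11.93 kip/in → adequate.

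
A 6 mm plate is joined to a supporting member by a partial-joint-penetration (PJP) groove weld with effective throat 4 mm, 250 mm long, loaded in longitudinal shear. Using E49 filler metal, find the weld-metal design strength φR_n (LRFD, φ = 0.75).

E49XX → F_EXX = 490 MPa.
Effective throat (given) t_e = 4 mm.
A_we = 4 × 250 = 1000 mm².
F_nw = 0.6 F_EXX = 294 MPa.
φR_n = 0.75 × 294 × 1000 × 10⁻³ = 220.5 kN.

φR_n ≈ 220 kN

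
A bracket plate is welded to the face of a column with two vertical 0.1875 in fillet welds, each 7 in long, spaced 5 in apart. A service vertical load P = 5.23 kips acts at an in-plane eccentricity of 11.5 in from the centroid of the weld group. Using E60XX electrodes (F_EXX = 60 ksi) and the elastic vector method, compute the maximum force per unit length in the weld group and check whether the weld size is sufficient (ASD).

Total weld length L_w = 14 in. Treat welds as unit-width lines.
Polar moment about centroid: J = 2[d³/12 + d(b/2)²] = 2[7³/12 + 7×2.5²] = 144.7 in³.
Direct shear f_v = P/L_w = 5.23 / 14 = 0.3736 kip/in (vertical).
Torsion M = P·e = 5.23 × 11.5 = 60.145 kip·in.
Critical point at (x, y) = (2.5, 3.5) from centroid. f_tx = M·y/J = 1.455 kip/in; f_ty = M·x/J = 1.039 kip/in.
Resultant f_max = √[f_tx² + (f_v + f_ty)²] = √[1.455² + (0.3736 + 1.039)²] = 2.028 kip/in.
Capacity per unit length: r_n/Ω = (1/2.0) × 0.6 × 60 × (0.707 × 0.1875) = 2.386 kip/in.
2.028 ≤ 2.386 → adequate.

f_max ≈ 2.03 kip/in; adequate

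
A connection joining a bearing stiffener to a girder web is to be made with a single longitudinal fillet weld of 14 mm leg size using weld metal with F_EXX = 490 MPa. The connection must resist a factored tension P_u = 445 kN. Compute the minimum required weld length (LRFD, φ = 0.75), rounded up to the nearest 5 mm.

Throat t_e = 0.707 × 14 = 9.898 mm.
φr_n = 0.75 × 0.6 × 490 × 9.898 × 10⁻³ = 2.183 kN/mm.
L_req = P_u / φr_n = 445 / 2.183 = 203.9 mm total.
Round up → use L = 205 mm.

L = 205 mm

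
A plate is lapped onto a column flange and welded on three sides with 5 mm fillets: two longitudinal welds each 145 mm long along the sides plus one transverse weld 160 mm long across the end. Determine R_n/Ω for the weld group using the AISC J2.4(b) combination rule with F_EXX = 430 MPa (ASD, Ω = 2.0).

R_n/Ω ≈ 222 kN

t_e = 0.707 × 5 = 3.535 mm.
R_nwl = 0.6 × 430 × 3.535 × 290 × 10⁻³ = 264.5 kN (longitudinal, 2 welds).
R_nwt = 0.6 × 430 × 3.535 × 160 × 10⁻³ = 145.9 kN (transverse, base value).
(i) R_nwl + R_nwt = 410.4 kN; (ii) 0.85 R_nwl + 1.5 R_nwt = 443.7 kN.
R_n = max = 443.7 kN [governs: (ii)]; R_n/Ω = 221.9 kN.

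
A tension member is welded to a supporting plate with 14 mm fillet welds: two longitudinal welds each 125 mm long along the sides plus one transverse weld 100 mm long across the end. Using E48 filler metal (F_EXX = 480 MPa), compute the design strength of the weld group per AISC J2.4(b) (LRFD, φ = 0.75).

t_e = 0.707 × 14 = 9.898 mm.
R_nwl = 0.6 × 480 × 9.898 × 250 × 10⁻³ = 712.7 kN (longitudinal, 2 welds).
R_nwt = 0.6 × 480 × 9.898 × 100 × 10⁻³ = 285.1 kN (transverse, base value).
(i) R_nwl + R_nwt = 997.7 kN; (ii) 0.85 R_nwl + 1.5 R_nwt = 1033 kN.
R_n = max = 1033 kN [governs: (ii)]; φR_n = 775 kN.

φR_n ≈ 775 kN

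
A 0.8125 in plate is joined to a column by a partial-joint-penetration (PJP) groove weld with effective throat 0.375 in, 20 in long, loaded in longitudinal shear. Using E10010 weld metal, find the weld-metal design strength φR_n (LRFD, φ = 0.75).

E100XX → F_EXX = 100 ksi.
Effective throat (given) t_e = 0.375 in.
A_we = 0.375 × 20 = 7.5 in².
F_nw = 0.6 F_EXX = 60 ksi.
φR_n = 0.75 × 60 × 7.5 = 337.5 kips.

φR_n ≈ 338 kips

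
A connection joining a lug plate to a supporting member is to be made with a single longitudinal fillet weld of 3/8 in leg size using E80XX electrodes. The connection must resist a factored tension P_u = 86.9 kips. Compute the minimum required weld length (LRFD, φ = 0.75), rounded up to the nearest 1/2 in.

L = 9.5 in

E80XX → F_EXX = 80 ksi.
Throat t_e = 0.707 × 0.375 = 0.2651 in.
φr_n = 0.75 × 0.6 × 80 × 0.2651 = 9.544 kips/in.
L_req = P_u / φr_n = 86.9 / 9.544 = 9.105 in total.
Round up → use L = 9.5 in.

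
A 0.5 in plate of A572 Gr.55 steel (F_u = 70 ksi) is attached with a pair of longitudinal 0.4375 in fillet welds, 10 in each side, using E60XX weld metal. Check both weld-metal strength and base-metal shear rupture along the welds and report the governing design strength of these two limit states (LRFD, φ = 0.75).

φR_n ≈ 167 kip (weld metal governs)

E60XX → F_EXX = 60 ksi.
t_e = 0.707 × 0.4375 = 0.3093 in; L = 20 in.
Weld metal: φR_n = 0.75 × 0.6 × 60 × 0.3093 × 20 = 167 kip.
Base metal (shear rupture): φR_n = 0.75 × 0.6 × 70 × 0.5 × 20 = 315 kip.
Governing: weld metal.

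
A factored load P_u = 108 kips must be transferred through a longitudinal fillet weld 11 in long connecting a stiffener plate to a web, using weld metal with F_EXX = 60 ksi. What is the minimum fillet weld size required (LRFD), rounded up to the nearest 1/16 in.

Total weld length L = 11 in.
Required throat t_e = P_u / (φ × 0.6 F_EXX × L) = 108 / (0.75 × 0.6 × 60 × 11) = 0.3636 in.
Required leg w = t_e / 0.707 = 0.5143 in → use 9/16 in.

w = 9/16 in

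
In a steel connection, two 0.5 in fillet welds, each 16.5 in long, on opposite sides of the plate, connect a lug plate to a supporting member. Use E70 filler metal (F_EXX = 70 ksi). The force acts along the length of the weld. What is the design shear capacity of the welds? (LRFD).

Effective throat t_e = 0.707 × 0.5 = 0.3535 in.
Total length L = 33 in; A_we = 0.3535 × 33 = 11.67 in².
F_nw = 0.6 F_EXX = 0.6 × 70 = 42 ksi.
φR_n = 0.75 × 42 × 11.67 = 367.5 kip.

φR_n ≈ 367 kip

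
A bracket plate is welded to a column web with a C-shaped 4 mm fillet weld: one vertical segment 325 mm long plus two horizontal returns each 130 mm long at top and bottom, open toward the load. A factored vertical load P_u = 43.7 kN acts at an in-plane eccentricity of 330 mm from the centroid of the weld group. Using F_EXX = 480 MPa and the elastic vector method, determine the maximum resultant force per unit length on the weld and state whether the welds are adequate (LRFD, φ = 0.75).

Total weld length L_w = 585 mm. Treat welds as unit-width lines.
Centroid: x̄ = 2×130×65 / 585 = 28.89 mm from the vertical weld.
Polar moment about centroid: J = I_x + I_y = [325³/12 + 2×130×162.5²] + [325×28.89² + 2(130³/12 + 130×36.11²)] = 10700000 mm³.
Direct shear f_v = P/L_w = 43.7×10³ / 585 = 74.7 N/mm (vertical).
Torsion M = P·e = 43.7×10³ × 330 = 14421000 N·mm.
Critical point at (x, y) = (101.1, 162.5) from centroid. f_tx = M·y/J = 219 N/mm; f_ty = M·x/J = 136.2 N/mm.
Resultant f_max = √[f_tx² + (f_v + f_ty)²] = √[219² + (74.7 + 136.2)²] = 304 N/mm.
Capacity per unit length: φr_n = 0.75 × 0.6 × 480 × (0.707 × 4) = 610.8 N/mm.
304 ≤ 610.8 → adequate.

f_max ≈ 304 N/mm; adequate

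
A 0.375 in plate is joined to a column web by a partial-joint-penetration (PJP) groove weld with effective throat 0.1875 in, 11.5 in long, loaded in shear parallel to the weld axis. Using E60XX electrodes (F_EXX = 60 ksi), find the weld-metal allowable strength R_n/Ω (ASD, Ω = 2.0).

Effective throat (given) t_e = 0.1875 in.
A_we = 0.1875 × 11.5 = 2.156 in².
F_nw = 0.6 F_EXX = 36 ksi.
R_n/Ω = (36 × 2.156) / 2.0 = 38.81 kip.

R_n/Ω ≈ 38.8 kip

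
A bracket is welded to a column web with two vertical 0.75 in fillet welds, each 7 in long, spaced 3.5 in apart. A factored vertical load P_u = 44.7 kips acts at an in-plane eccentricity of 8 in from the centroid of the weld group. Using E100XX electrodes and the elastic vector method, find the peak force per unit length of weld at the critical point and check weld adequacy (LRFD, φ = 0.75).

f_max ≈ 15.7 kip/in; adequate

E100XX → F_EXX = 100 ksi.
Total weld length L_w = 14 in. Treat welds as unit-width lines.
Polar moment about centroid: J = 2[d³/12 + d(b/2)²] = 2[7³/12 + 7×1.75²] = 100 in³.
Direct shear f_v = P/L_w = 44.7 / 14 = 3.193 kip/in (vertical).
Torsion M = P·e = 44.7 × 8 = 357.6 kip·in.
Critical point at (x, y) = (1.75, 3.5) from centroid. f_tx = M·y/J = 12.51 kip/in; f_ty = M·x/J = 6.255 kip/in.
Resultant f_max = √[f_tx² + (f_v + f_ty)²] = √[12.51² + (3.193 + 6.255)²] = 15.68 kip/in.
Capacity per unit length: φr_n = 0.75 × 0.6 × 100 × (0.707 × 0.75) = 23.86 kip/in.
15.68 ≤ 23.86 → adequate.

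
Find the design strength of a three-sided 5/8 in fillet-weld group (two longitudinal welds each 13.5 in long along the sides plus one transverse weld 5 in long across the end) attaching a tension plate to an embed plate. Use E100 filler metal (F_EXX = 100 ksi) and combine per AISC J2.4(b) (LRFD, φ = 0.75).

t_e = 0.707 × 0.625 = 0.4419 in.
R_nwl = 0.6 × 100 × 0.4419 × 27 = 715.8 kips (longitudinal, 2 welds).
R_nwt = 0.6 × 100 × 0.4419 × 5 = 132.6 kips (transverse, base value).
(i) R_nwl + R_nwt = 848.4 kips; (ii) 0.85 R_nwl + 1.5 R_nwt = 807.3 kips.
R_n = max = 848.4 kips [governs: (i)]; φR_n = 636.3 kips.

φR_n ≈ 636 kips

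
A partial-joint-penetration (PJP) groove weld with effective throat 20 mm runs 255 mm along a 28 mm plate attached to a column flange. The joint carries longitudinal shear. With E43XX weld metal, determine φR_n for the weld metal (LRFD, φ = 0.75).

φR_n ≈ 987 kN

E43XX → F_EXX = 430 MPa.
Effective throat (given) t_e = 20 mm.
A_we = 20 × 255 = 5100 mm².
F_nw = 0.6 F_EXX = 258 MPa.
φR_n = 0.75 × 258 × 5100 × 10⁻³ = 986.8 kN.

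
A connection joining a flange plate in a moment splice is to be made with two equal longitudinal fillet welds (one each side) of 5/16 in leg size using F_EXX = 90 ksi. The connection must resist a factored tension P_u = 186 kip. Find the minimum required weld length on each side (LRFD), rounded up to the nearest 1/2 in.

Throat t_e = 0.707 × 0.3125 = 0.2209 in.
φr_n = 0.75 × 0.6 × 90 × 0.2209 = 8.948 kip/in.
L_req = P_u / φr_n = 186 / 8.948 = 20.79 in total.
Per side: 20.79 / 2 = 10.39 in.
Round up → use L = 10.5 in on each side.

L = 10.5 in on each side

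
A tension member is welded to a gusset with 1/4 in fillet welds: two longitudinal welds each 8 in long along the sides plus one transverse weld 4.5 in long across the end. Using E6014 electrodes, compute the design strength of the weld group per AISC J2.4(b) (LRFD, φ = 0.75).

E60XX → F_EXX = 60 ksi.
t_e = 0.707 × 0.25 = 0.1767 in.
R_nwl = 0.6 × 60 × 0.1767 × 16 = 101.8 kips (longitudinal, 2 welds).
R_nwt = 0.6 × 60 × 0.1767 × 4.5 = 28.63 kips (transverse, base value).
(i) R_nwl + R_nwt = 130.4 kips; (ii) 0.85 R_nwl + 1.5 R_nwt = 129.5 kips.
R_n = max = 130.4 kips [governs: (i)]; φR_n = 97.83 kips.

φR_n ≈ 97.8 kips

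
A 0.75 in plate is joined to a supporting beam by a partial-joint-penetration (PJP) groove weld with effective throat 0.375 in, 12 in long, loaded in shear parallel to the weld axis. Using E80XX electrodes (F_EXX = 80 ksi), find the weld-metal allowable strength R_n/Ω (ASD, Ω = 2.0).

Effective throat (given) t_e = 0.375 in.
A_we = 0.375 × 12 = 4.5 in².
F_nw = 0.6 F_EXX = 48 ksi.
R_n/Ω = (48 × 4.5) / 2.0 = 108 kip.

R_n/Ω ≈ 108 kip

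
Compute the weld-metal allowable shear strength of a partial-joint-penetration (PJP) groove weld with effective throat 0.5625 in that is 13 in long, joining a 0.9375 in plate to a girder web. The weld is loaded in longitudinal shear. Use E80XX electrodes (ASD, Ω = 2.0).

R_n/Ω ≈ 176 kips

E80XX → F_EXX = 80 ksi.
Effective throat (given) t_e = 0.5625 in.
A_we = 0.5625 × 13 = 7.312 in².
F_nw = 0.6 F_EXX = 48 ksi.
R_n/Ω = (48 × 7.312) / 2.0 = 175.5 kips.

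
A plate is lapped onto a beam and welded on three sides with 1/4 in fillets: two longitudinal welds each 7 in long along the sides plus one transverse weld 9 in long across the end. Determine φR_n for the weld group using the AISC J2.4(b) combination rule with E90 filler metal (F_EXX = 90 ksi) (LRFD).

φR_n ≈ 182 kips

t_e = 0.707 × 0.25 = 0.1767 in.
R_nwl = 0.6 × 90 × 0.1767 × 14 = 133.6 kips (longitudinal, 2 welds).
R_nwt = 0.6 × 90 × 0.1767 × 9 = 85.9 kips (transverse, base value).
(i) R_nwl + R_nwt = 219.5 kips; (ii) 0.85 R_nwl + 1.5 R_nwt = 242.4 kips.
R_n = max = 242.4 kips [governs: (ii)]; φR_n = 181.8 kips.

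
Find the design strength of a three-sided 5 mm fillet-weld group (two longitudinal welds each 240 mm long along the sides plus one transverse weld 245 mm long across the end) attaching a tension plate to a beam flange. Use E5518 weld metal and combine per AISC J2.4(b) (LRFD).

φR_n ≈ 678 kN

E55XX → F_EXX = 550 MPa.
t_e = 0.707 × 5 = 3.535 mm.
R_nwl = 0.6 × 550 × 3.535 × 480 × 10⁻³ = 559.9 kN (longitudinal, 2 welds).
R_nwt = 0.6 × 550 × 3.535 × 245 × 10⁻³ = 285.8 kN (transverse, base value).
(i) R_nwl + R_nwt = 845.7 kN; (ii) 0.85 R_nwl + 1.5 R_nwt = 904.7 kN.
R_n = max = 904.7 kN [governs: (ii)]; φR_n = 678.5 kN.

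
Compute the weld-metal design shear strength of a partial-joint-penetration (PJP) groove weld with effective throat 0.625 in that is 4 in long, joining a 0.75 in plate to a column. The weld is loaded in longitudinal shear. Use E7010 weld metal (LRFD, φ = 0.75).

φR_n ≈ 78.8 kip

E70XX → F_EXX = 70 ksi.
Effective throat (given) t_e = 0.625 in.
A_we = 0.625 × 4 = 2.5 in².
F_nw = 0.6 F_EXX = 42 ksi.
φR_n = 0.75 × 42 × 2.5 = 78.75 kip.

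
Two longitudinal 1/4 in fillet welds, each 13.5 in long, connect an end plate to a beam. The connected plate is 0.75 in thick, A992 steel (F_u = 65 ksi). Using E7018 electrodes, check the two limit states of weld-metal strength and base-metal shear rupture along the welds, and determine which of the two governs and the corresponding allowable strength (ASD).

E70XX → F_EXX = 70 ksi.
t_e = 0.707 × 0.25 = 0.1767 in; L = 27 in.
Weld metal: R_n/Ω = (1/2.0) × 0.6 × 70 × 0.1767 × 27 = 100.2 kip.
Base metal (shear rupture): R_n/Ω = (1/2.0) × 0.6 × 65 × 0.75 × 27 = 394.9 kip.
Governing: weld metal.

R_n/Ω ≈ 100 kip (weld metal governs)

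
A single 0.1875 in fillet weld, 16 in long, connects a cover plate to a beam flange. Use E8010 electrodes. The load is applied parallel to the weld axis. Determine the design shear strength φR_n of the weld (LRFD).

φR_n ≈ 76.4 kips

E80XX → F_EXX = 80 ksi.
Effective throat t_e = 0.707 × 0.1875 = 0.1326 in.
Total length L = 16 in; A_we = 0.1326 × 16 = 2.121 in².
F_nw = 0.6 F_EXX = 0.6 × 80 = 48 ksi.
φR_n = 0.75 × 48 × 2.121 = 76.36 kips.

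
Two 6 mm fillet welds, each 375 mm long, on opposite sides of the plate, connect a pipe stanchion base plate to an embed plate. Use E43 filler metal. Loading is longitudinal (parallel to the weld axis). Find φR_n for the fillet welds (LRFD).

E43XX → F_EXX = 430 MPa.
Effective throat t_e = 0.707 × 6 = 4.242 mm.
Total length L = 750 mm; A_we = 4.242 × 750 = 3182 mm².
F_nw = 0.6 F_EXX = 0.6 × 430 = 258 MPa.
φR_n = 0.75 × 258 × 3182 × 10⁻³ = 615.6 kN.

φR_n ≈ 616 kN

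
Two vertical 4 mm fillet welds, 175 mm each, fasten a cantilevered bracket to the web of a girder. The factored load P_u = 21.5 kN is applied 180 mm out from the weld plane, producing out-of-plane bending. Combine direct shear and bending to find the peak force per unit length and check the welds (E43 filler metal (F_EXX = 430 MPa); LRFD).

L_w = 2 × 175 = 350 mm; section modulus (unit throat) S = 2 × L²/6 = 10210 mm².
Direct shear f_v = P/L_w = 21.5×10³/350 = 61.43 N/mm.
Moment M = P × e = 21.5×10³ × 180 = 3870000 N·mm; bending f_b = M/S = 379.1 N/mm.
f_max = √(f_v² + f_b²) = √(61.43² + 379.1²) = 384 N/mm.
φr_n = 0.75 × 0.6 × 430 × (0.707 × 4) = 547.2 N/mm → adequate.

f_max ≈ 384 N/mm; adequate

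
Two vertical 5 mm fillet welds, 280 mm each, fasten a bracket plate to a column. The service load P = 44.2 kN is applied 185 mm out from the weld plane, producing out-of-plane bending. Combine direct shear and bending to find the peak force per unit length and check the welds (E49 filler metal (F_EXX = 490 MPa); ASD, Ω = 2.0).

f_max ≈ 323 N/mm; adequate

L_w = 2 × 280 = 560 mm; section modulus (unit throat) S = 2 × L²/6 = 26130 mm².
Direct shear f_v = P/L_w = 44.2×10³/560 = 78.93 N/mm.
Moment M = P × e = 44.2×10³ × 185 = 8177000 N·mm; bending f_b = M/S = 312.9 N/mm.
f_max = √(f_v² + f_b²) = √(78.93² + 312.9²) = 322.7 N/mm.
r_n/Ω = (1/2.0) × 0.6 × 490 × (0.707 × 5) = 519.6 N/mm → adequate.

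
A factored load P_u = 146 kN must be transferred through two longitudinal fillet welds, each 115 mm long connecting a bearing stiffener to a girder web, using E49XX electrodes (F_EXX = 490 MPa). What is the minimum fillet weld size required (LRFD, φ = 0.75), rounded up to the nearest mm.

w = 5 mm

Total weld length L = 230 mm.
Required throat t_e = P_u / (φ × 0.6 F_EXX × L) = 146 / (0.75 × 0.6 × 490 × 230 × 10⁻³) = 2.879 mm.
Required leg w = t_e / 0.707 = 4.072 mm → use 5 mm.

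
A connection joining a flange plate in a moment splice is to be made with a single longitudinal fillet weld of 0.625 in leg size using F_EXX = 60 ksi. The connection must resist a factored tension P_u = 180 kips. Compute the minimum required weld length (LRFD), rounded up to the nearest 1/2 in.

Throat t_e = 0.707 × 0.625 = 0.4419 in.
φr_n = 0.75 × 0.6 × 60 × 0.4419 = 11.93 kips/in.
L_req = P_u / φr_n = 180 / 11.93 = 15.09 in total.
Round up → use L = 15.5 in.

L = 15.5 in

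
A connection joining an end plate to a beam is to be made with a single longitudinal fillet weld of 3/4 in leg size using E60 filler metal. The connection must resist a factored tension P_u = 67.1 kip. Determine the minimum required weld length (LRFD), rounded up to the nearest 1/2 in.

E60XX → F_EXX = 60 ksi.
Throat t_e = 0.707 × 0.75 = 0.5302 in.
φr_n = 0.75 × 0.6 × 60 × 0.5302 = 14.32 kip/in.
L_req = P_u / φr_n = 67.1 / 14.32 = 4.687 in total.
Round up → use L = 5 in.

L = 5 in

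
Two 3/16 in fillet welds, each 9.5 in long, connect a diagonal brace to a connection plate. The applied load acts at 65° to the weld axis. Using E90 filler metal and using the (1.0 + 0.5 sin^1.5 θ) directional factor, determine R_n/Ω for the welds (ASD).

R_n/Ω ≈ 97.3 kip

E90XX → F_EXX = 90 ksi.
t_e = 0.707 × 0.1875 = 0.1326 in; A_we = 0.1326 × 19 = 2.519 in².
Directional factor: 1.0 + 0.5 sin^1.5(65°) = 1.431.
F_nw = 0.6 × 90 × 1.431 = 77.3 ksi.
R_n/Ω = (77.3 × 2.519) / 2.0 = 97.34 kip.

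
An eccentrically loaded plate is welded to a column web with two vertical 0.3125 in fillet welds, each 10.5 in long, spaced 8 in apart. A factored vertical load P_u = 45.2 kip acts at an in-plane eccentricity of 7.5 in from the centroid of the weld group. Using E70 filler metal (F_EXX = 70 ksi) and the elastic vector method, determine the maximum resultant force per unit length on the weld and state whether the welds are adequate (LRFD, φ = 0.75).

f_max ≈ 5.79 kip/in; adequate

Total weld length L_w = 21 in. Treat welds as unit-width lines.
Polar moment about centroid: J = 2[d³/12 + d(b/2)²] = 2[10.5³/12 + 10.5×4²] = 528.9 in³.
Direct shear f_v = P/L_w = 45.2 / 21 = 2.152 kip/in (vertical).
Torsion M = P·e = 45.2 × 7.5 = 339 kip·in.
Critical point at (x, y) = (4, 5.25) from centroid. f_tx = M·y/J = 3.365 kip/in; f_ty = M·x/J = 2.564 kip/in.
Resultant f_max = √[f_tx² + (f_v + f_ty)²] = √[3.365² + (2.152 + 2.564)²] = 5.793 kip/in.
Capacity per unit length: φr_n = 0.75 × 0.6 × 70 × (0.707 × 0.3125) = 6.96 kip/in.
5.793 ≤ 6.96 → adequate.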